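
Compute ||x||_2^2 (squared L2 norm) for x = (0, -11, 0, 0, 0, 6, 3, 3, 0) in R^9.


Non-zero entries: [(1, -11), (5, 6), (6, 3), (7, 3)]
Squares: [121, 36, 9, 9]
||x||_2^2 = sum = 175.

175


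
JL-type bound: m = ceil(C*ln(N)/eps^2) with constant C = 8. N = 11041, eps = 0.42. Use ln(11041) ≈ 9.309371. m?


ln(11041) ≈ 9.309371.
eps^2 = 0.42^2 = 0.1764.
C*ln(N)/eps^2 ≈ 8*9.309371/0.1764 ≈ 422.1937.
m = ceil(422.1937) = 423.

423


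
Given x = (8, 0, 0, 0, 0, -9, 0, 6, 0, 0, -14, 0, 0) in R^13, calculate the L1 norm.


Non-zero entries: [(0, 8), (5, -9), (7, 6), (10, -14)]
Absolute values: [8, 9, 6, 14]
||x||_1 = sum = 37.

37


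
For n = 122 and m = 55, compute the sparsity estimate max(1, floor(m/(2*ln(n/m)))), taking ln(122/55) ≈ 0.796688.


n/m = 122/55.
ln(n/m) ≈ 0.796688.
2*ln(n/m) ≈ 1.593376.
m/(2*ln(n/m)) ≈ 55/1.593376 ≈ 34.5179.
floor = 34.
k_max = max(1, 34) = 34.

34


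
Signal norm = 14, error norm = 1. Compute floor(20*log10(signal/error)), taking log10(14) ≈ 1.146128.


||x||/||e|| = 14/1 = 14.
log10(14) ≈ 1.146128.
20*log10(||x||/||e||) ≈ 20*1.146128 = 22.92256.
floor(22.92256) = 22.

22


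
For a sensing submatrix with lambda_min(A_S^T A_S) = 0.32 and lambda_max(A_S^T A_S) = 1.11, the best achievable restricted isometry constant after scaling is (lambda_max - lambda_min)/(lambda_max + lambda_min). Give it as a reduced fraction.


lambda_max - lambda_min = 1.11 - 0.32 = 0.79.
lambda_max + lambda_min = 1.11 + 0.32 = 1.43.
delta = 0.79/1.43 = 79/143.

79/143


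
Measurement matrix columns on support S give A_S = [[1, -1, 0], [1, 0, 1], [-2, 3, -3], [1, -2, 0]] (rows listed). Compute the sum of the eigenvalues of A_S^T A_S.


Sum of eigenvalues of A_S^T A_S = trace(A_S^T A_S) = sum of squared column norms of A_S.
A_S^T A_S diagonal: [7, 14, 10].
trace = 7 + 14 + 10 = 31.

31


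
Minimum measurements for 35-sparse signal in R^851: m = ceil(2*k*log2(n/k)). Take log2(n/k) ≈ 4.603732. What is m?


log2(n/k) = log2(851/35) ≈ 4.603732.
2*k*log2(n/k) ≈ 2*35*4.603732 = 322.26124.
m = ceil(322.26124) = 323.

323


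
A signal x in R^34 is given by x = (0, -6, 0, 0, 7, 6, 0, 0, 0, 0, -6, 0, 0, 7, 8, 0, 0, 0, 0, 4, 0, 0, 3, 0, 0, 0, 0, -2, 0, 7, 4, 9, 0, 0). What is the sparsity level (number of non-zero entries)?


Non-zero positions: [1, 4, 5, 10, 13, 14, 19, 22, 27, 29, 30, 31].
Sparsity = 12.

12


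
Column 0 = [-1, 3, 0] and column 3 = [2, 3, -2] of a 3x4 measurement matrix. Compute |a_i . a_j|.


Inner product: -1*2 + 3*3 + 0*-2
Products: [-2, 9, 0]
Sum = 7.
|dot| = 7.

7


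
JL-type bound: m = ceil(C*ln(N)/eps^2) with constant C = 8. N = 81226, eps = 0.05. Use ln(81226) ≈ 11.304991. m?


ln(81226) ≈ 11.304991.
eps^2 = 0.05^2 = 0.0025.
C*ln(N)/eps^2 ≈ 8*11.304991/0.0025 ≈ 36175.9712.
m = ceil(36175.9712) = 36176.

36176


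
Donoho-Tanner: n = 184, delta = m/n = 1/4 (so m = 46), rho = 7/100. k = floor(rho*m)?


m = 1/4*184 = 46.
rho = 7/100.
rho*m = 7/100*46 = 3.22.
k = floor(3.22) = 3.

3


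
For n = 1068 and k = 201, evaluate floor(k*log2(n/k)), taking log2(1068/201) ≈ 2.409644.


log2(n/k) = log2(1068/201) ≈ 2.409644.
k*log2(n/k) ≈ 201*2.409644 = 484.338444.
floor(484.338444) = 484.

484


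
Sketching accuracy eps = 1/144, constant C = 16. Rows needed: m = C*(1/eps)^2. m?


1/eps = 144.
(1/eps)^2 = 20736.
m = 16*20736 = 331776.

331776


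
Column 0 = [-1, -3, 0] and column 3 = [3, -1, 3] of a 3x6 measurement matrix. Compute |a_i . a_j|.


Inner product: -1*3 + -3*-1 + 0*3
Products: [-3, 3, 0]
Sum = 0.
|dot| = 0.

0


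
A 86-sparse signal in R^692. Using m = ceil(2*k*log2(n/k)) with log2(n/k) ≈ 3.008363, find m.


log2(n/k) = log2(692/86) ≈ 3.008363.
2*k*log2(n/k) ≈ 2*86*3.008363 = 517.438436.
m = ceil(517.438436) = 518.

518


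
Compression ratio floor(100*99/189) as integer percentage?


100*m/n = 100*99/189 ≈ 52.381.
floor = 52.

52


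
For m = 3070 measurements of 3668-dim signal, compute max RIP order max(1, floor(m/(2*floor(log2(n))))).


floor(log2(3668)) = 11.
2*11 = 22.
m/(2*floor(log2(n))) = 3070/22 ≈ 139.5455.
floor = 139.
k = max(1, 139) = 139.

139


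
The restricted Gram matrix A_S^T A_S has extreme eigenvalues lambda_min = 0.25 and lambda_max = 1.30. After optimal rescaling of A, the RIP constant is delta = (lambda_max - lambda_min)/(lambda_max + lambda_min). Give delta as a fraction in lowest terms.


lambda_max - lambda_min = 1.30 - 0.25 = 1.05.
lambda_max + lambda_min = 1.30 + 0.25 = 1.55.
delta = 1.05/1.55 = 105/155 = 21/31.

21/31


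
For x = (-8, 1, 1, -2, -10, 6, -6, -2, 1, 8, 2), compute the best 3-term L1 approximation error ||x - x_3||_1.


Sorted |x_i| descending: [10, 8, 8, 6, 6, 2, 2, 2, 1, 1, 1]
Keep top 3: [10, 8, 8]
Tail entries: [6, 6, 2, 2, 2, 1, 1, 1]
L1 error = sum of tail = 21.

21


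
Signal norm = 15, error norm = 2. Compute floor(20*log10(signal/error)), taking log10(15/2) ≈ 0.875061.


||x||/||e|| = 15/2.
log10(15/2) ≈ 0.875061.
20*log10(||x||/||e||) ≈ 20*0.875061 = 17.50122.
floor(17.50122) = 17.

17


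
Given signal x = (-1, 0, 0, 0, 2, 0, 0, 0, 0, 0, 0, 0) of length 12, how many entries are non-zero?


Non-zero positions: [0, 4].
Sparsity = 2.

2


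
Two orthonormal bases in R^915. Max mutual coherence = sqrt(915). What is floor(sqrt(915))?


30^2 = 900 <= 915 < 961 = 31^2, so 30 <= sqrt(915) < 31.
floor(sqrt(915)) = 30.

30


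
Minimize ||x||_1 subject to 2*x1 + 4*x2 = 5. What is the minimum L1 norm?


Axis intercepts:
  x1 = 5/2, x2 = 0: L1 = 5/2
  x1 = 0, x2 = 5/4: L1 = 5/4
x* = (0, 5/4)
||x*||_1 = 5/4.

5/4


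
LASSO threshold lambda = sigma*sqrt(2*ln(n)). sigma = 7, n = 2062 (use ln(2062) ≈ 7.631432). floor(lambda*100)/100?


ln(2062) ≈ 7.631432.
2*ln(n) ≈ 15.262864.
sqrt(2*ln(n)) ≈ sqrt(15.262864) ≈ 3.906772.
lambda ≈ 7*3.906772 = 27.347404.
floor(lambda*100)/100 = 27.34.

27.34


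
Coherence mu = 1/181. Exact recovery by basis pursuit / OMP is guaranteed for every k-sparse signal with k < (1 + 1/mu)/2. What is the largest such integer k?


1/mu = 181.
1 + 1/mu = 182.
(1 + 1/mu)/2 = 91 is an integer and the inequality is strict, so k_max = 91 - 1 = 90.

90


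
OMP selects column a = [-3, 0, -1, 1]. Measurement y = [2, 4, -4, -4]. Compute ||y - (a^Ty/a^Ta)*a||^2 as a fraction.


a^T a = 11.
a^T y = -6.
coeff = -6/11 = -6/11.
||r||^2 = 536/11.

536/11


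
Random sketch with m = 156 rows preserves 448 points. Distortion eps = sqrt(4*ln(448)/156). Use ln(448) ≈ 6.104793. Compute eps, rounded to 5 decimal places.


ln(448) ≈ 6.104793.
4*ln(N)/m ≈ 4*6.104793/156 ≈ 0.15653315.
eps = sqrt(0.15653315) ≈ 0.3956427 ≈ 0.39564.

0.39564


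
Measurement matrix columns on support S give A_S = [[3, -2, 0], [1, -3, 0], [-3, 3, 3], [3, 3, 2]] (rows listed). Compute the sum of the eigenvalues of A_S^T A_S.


Sum of eigenvalues of A_S^T A_S = trace(A_S^T A_S) = sum of squared column norms of A_S.
A_S^T A_S diagonal: [28, 31, 13].
trace = 28 + 31 + 13 = 72.

72


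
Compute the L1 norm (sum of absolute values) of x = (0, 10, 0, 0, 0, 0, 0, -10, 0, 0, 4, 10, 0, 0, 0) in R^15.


Non-zero entries: [(1, 10), (7, -10), (10, 4), (11, 10)]
Absolute values: [10, 10, 4, 10]
||x||_1 = sum = 34.

34


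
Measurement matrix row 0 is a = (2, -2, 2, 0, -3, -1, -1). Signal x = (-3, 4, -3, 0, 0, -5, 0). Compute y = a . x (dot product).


Non-zero terms: ['2*-3', '-2*4', '2*-3', '-1*-5']
Products: [-6, -8, -6, 5]
y = sum = -15.

-15


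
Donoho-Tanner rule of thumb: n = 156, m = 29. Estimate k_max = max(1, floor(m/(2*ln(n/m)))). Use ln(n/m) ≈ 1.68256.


n/m = 156/29.
ln(n/m) ≈ 1.68256.
2*ln(n/m) ≈ 3.36512.
m/(2*ln(n/m)) ≈ 29/3.36512 ≈ 8.6178.
floor = 8.
k_max = max(1, 8) = 8.

8


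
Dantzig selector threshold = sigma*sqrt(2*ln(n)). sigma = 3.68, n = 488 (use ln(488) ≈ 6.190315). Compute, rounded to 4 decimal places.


ln(488) ≈ 6.190315.
2*ln(n) ≈ 12.38063.
sqrt(2*ln(n)) ≈ sqrt(12.38063) ≈ 3.518612.
threshold ≈ 3.68*3.518612 = 12.94849216 ≈ 12.9485.

12.9485


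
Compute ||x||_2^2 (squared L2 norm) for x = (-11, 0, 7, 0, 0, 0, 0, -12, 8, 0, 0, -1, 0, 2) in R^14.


Non-zero entries: [(0, -11), (2, 7), (7, -12), (8, 8), (11, -1), (13, 2)]
Squares: [121, 49, 144, 64, 1, 4]
||x||_2^2 = sum = 383.

383


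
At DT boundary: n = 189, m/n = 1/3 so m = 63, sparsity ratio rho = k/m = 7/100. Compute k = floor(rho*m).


m = 1/3*189 = 63.
rho = 7/100.
rho*m = 7/100*63 = 4.41.
k = floor(4.41) = 4.

4


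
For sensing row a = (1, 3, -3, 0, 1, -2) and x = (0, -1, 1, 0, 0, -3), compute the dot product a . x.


Non-zero terms: ['3*-1', '-3*1', '-2*-3']
Products: [-3, -3, 6]
y = sum = 0.

0


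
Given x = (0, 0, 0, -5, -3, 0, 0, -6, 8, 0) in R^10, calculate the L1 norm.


Non-zero entries: [(3, -5), (4, -3), (7, -6), (8, 8)]
Absolute values: [5, 3, 6, 8]
||x||_1 = sum = 22.

22


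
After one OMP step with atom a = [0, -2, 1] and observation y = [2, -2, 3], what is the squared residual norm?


a^T a = 5.
a^T y = 7.
coeff = 7/5 = 7/5.
||r||^2 = 36/5.

36/5


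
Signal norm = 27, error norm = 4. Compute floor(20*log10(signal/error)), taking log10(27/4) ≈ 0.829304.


||x||/||e|| = 27/4.
log10(27/4) ≈ 0.829304.
20*log10(||x||/||e||) ≈ 20*0.829304 = 16.58608.
floor(16.58608) = 16.

16


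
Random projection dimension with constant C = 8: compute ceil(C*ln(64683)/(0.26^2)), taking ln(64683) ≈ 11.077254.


ln(64683) ≈ 11.077254.
eps^2 = 0.26^2 = 0.0676.
C*ln(N)/eps^2 ≈ 8*11.077254/0.0676 ≈ 1310.9176.
m = ceil(1310.9176) = 1311.

1311


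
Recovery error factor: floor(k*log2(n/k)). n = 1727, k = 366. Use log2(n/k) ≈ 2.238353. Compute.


log2(n/k) = log2(1727/366) ≈ 2.238353.
k*log2(n/k) ≈ 366*2.238353 = 819.237198.
floor(819.237198) = 819.

819


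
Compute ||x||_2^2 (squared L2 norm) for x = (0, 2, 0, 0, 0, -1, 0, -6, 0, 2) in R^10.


Non-zero entries: [(1, 2), (5, -1), (7, -6), (9, 2)]
Squares: [4, 1, 36, 4]
||x||_2^2 = sum = 45.

45


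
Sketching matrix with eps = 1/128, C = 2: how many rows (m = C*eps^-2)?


1/eps = 128.
(1/eps)^2 = 16384.
m = 2*16384 = 32768.

32768


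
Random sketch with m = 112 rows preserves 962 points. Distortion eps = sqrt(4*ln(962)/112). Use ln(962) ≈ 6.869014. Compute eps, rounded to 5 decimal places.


ln(962) ≈ 6.869014.
4*ln(N)/m ≈ 4*6.869014/112 ≈ 0.24532193.
eps = sqrt(0.24532193) ≈ 0.4952998 ≈ 0.49530.

0.49530


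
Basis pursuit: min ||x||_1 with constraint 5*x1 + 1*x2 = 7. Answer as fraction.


Axis intercepts:
  x1 = 7/5, x2 = 0: L1 = 7/5
  x1 = 0, x2 = 7: L1 = 7
x* = (7/5, 0)
||x*||_1 = 7/5.

7/5


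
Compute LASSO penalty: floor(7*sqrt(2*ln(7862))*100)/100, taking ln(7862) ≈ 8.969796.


ln(7862) ≈ 8.969796.
2*ln(n) ≈ 17.939592.
sqrt(2*ln(n)) ≈ sqrt(17.939592) ≈ 4.235516.
lambda ≈ 7*4.235516 = 29.648612.
floor(lambda*100)/100 = 29.64.

29.64


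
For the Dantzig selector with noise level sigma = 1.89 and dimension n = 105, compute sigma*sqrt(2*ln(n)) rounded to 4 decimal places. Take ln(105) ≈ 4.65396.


ln(105) ≈ 4.65396.
2*ln(n) ≈ 9.30792.
sqrt(2*ln(n)) ≈ sqrt(9.30792) ≈ 3.050888.
threshold ≈ 1.89*3.050888 = 5.76617832 ≈ 5.7662.

5.7662


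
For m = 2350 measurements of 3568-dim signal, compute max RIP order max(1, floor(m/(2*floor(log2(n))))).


floor(log2(3568)) = 11.
2*11 = 22.
m/(2*floor(log2(n))) = 2350/22 ≈ 106.8182.
floor = 106.
k = max(1, 106) = 106.

106


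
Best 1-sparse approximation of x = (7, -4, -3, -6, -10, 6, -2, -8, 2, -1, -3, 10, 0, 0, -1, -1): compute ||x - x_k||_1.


Sorted |x_i| descending: [10, 10, 8, 7, 6, 6, 4, 3, 3, 2, 2, 1, 1, 1, 0, 0]
Keep top 1: [10]
Tail entries: [10, 8, 7, 6, 6, 4, 3, 3, 2, 2, 1, 1, 1, 0, 0]
L1 error = sum of tail = 54.

54


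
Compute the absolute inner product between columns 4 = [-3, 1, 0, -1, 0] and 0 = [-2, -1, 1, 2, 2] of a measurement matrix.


Inner product: -3*-2 + 1*-1 + 0*1 + -1*2 + 0*2
Products: [6, -1, 0, -2, 0]
Sum = 3.
|dot| = 3.

3


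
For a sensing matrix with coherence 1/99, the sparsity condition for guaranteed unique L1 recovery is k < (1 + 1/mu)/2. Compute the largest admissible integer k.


1/mu = 99.
1 + 1/mu = 100.
(1 + 1/mu)/2 = 50 is an integer and the inequality is strict, so k_max = 50 - 1 = 49.

49


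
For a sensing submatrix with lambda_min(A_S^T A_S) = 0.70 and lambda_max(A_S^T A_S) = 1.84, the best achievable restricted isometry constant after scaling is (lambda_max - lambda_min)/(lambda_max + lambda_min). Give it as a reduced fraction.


lambda_max - lambda_min = 1.84 - 0.70 = 1.14.
lambda_max + lambda_min = 1.84 + 0.70 = 2.54.
delta = 1.14/2.54 = 114/254 = 57/127.

57/127


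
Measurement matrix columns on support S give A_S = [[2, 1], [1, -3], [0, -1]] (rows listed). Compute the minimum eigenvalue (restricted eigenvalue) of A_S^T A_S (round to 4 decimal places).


A_S^T A_S = [[5, -1], [-1, 11]].
trace = 16.
det = 54.
disc = trace^2 - 4*det = 256 - 4*54 = 40.
sqrt(40) ≈ 6.324555.
lam_min = (16 - sqrt(40))/2 ≈ (16 - 6.324555)/2 = 4.8377225 ≈ 4.8377.

4.8377


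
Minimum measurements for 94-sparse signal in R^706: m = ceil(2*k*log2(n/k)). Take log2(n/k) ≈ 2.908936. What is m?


log2(n/k) = log2(706/94) ≈ 2.908936.
2*k*log2(n/k) ≈ 2*94*2.908936 = 546.879968.
m = ceil(546.879968) = 547.

547


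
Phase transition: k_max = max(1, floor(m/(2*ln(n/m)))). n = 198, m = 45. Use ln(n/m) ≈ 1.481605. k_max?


n/m = 198/45 = 22/5.
ln(n/m) ≈ 1.481605.
2*ln(n/m) ≈ 2.96321.
m/(2*ln(n/m)) ≈ 45/2.96321 ≈ 15.1862.
floor = 15.
k_max = max(1, 15) = 15.

15


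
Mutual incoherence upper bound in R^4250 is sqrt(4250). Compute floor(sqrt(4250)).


65^2 = 4225 <= 4250 < 4356 = 66^2, so 65 <= sqrt(4250) < 66.
floor(sqrt(4250)) = 65.

65


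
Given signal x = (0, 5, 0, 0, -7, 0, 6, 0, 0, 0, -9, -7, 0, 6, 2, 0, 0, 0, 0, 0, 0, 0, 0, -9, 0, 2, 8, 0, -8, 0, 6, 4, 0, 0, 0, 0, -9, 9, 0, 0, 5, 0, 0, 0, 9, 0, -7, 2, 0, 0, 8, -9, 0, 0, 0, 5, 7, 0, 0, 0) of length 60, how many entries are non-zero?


Non-zero positions: [1, 4, 6, 10, 11, 13, 14, 23, 25, 26, 28, 30, 31, 36, 37, 40, 44, 46, 47, 50, 51, 55, 56].
Sparsity = 23.

23


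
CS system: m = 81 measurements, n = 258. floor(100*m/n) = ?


100*m/n = 100*81/258 ≈ 31.3953.
floor = 31.

31


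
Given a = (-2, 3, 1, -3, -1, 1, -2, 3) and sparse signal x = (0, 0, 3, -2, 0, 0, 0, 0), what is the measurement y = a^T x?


Non-zero terms: ['1*3', '-3*-2']
Products: [3, 6]
y = sum = 9.

9


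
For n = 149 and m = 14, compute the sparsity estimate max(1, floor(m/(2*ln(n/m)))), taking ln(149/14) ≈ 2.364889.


n/m = 149/14.
ln(n/m) ≈ 2.364889.
2*ln(n/m) ≈ 4.729778.
m/(2*ln(n/m)) ≈ 14/4.729778 ≈ 2.96.
floor = 2.
k_max = max(1, 2) = 2.

2


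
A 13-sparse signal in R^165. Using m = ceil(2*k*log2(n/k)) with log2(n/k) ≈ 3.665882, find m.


log2(n/k) = log2(165/13) ≈ 3.665882.
2*k*log2(n/k) ≈ 2*13*3.665882 = 95.312932.
m = ceil(95.312932) = 96.

96


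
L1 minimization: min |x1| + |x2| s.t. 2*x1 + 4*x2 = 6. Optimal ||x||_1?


Axis intercepts:
  x1 = 3, x2 = 0: L1 = 3
  x1 = 0, x2 = 3/2: L1 = 3/2
x* = (0, 3/2)
||x*||_1 = 3/2.

3/2


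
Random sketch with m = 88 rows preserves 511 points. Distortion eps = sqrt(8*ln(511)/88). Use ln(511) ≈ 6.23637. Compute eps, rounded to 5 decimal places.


ln(511) ≈ 6.23637.
8*ln(N)/m ≈ 8*6.23637/88 ≈ 0.56694273.
eps = sqrt(0.56694273) ≈ 0.752956 ≈ 0.75296.

0.75296


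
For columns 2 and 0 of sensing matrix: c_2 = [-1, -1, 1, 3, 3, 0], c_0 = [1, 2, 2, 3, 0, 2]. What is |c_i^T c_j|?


Inner product: -1*1 + -1*2 + 1*2 + 3*3 + 3*0 + 0*2
Products: [-1, -2, 2, 9, 0, 0]
Sum = 8.
|dot| = 8.

8


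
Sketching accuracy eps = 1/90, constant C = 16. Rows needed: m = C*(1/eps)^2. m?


1/eps = 90.
(1/eps)^2 = 8100.
m = 16*8100 = 129600.

129600


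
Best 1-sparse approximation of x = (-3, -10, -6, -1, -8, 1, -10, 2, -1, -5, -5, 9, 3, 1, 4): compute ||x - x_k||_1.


Sorted |x_i| descending: [10, 10, 9, 8, 6, 5, 5, 4, 3, 3, 2, 1, 1, 1, 1]
Keep top 1: [10]
Tail entries: [10, 9, 8, 6, 5, 5, 4, 3, 3, 2, 1, 1, 1, 1]
L1 error = sum of tail = 59.

59


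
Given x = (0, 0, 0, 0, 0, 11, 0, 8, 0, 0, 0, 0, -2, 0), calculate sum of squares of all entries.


Non-zero entries: [(5, 11), (7, 8), (12, -2)]
Squares: [121, 64, 4]
||x||_2^2 = sum = 189.

189


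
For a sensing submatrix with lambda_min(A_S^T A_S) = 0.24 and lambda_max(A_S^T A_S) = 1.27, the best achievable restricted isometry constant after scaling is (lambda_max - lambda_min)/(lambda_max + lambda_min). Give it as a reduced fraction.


lambda_max - lambda_min = 1.27 - 0.24 = 1.03.
lambda_max + lambda_min = 1.27 + 0.24 = 1.51.
delta = 1.03/1.51 = 103/151.

103/151


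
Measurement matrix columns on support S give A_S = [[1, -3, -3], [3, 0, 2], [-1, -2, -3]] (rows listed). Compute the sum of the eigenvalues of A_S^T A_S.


Sum of eigenvalues of A_S^T A_S = trace(A_S^T A_S) = sum of squared column norms of A_S.
A_S^T A_S diagonal: [11, 13, 22].
trace = 11 + 13 + 22 = 46.

46


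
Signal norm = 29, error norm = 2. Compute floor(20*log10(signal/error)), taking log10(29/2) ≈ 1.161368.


||x||/||e|| = 29/2.
log10(29/2) ≈ 1.161368.
20*log10(||x||/||e||) ≈ 20*1.161368 = 23.22736.
floor(23.22736) = 23.

23


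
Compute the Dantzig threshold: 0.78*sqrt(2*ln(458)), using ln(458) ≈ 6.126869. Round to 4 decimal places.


ln(458) ≈ 6.126869.
2*ln(n) ≈ 12.253738.
sqrt(2*ln(n)) ≈ sqrt(12.253738) ≈ 3.500534.
threshold ≈ 0.78*3.500534 = 2.73041652 ≈ 2.7304.

2.7304


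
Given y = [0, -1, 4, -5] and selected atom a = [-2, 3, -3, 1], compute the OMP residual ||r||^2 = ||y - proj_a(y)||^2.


a^T a = 23.
a^T y = -20.
coeff = -20/23 = -20/23.
||r||^2 = 566/23.

566/23


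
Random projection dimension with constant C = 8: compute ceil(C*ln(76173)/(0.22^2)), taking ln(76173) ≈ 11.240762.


ln(76173) ≈ 11.240762.
eps^2 = 0.22^2 = 0.0484.
C*ln(N)/eps^2 ≈ 8*11.240762/0.0484 ≈ 1857.9772.
m = ceil(1857.9772) = 1858.

1858


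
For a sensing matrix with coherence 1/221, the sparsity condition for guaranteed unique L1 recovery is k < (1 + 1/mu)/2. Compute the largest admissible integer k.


1/mu = 221.
1 + 1/mu = 222.
(1 + 1/mu)/2 = 111 is an integer and the inequality is strict, so k_max = 111 - 1 = 110.

110


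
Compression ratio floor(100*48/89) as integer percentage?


100*m/n = 100*48/89 ≈ 53.9326.
floor = 53.

53


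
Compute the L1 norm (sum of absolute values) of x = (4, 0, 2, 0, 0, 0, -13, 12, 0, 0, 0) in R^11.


Non-zero entries: [(0, 4), (2, 2), (6, -13), (7, 12)]
Absolute values: [4, 2, 13, 12]
||x||_1 = sum = 31.

31


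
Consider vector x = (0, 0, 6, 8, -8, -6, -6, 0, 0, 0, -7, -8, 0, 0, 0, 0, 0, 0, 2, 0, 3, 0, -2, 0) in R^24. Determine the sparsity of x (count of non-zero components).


Non-zero positions: [2, 3, 4, 5, 6, 10, 11, 18, 20, 22].
Sparsity = 10.

10


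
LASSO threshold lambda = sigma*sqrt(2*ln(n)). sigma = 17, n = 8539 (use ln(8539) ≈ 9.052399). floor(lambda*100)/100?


ln(8539) ≈ 9.052399.
2*ln(n) ≈ 18.104798.
sqrt(2*ln(n)) ≈ sqrt(18.104798) ≈ 4.254973.
lambda ≈ 17*4.254973 = 72.334541.
floor(lambda*100)/100 = 72.33.

72.33


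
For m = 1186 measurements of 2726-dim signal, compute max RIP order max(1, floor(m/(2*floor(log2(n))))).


floor(log2(2726)) = 11.
2*11 = 22.
m/(2*floor(log2(n))) = 1186/22 ≈ 53.9091.
floor = 53.
k = max(1, 53) = 53.

53


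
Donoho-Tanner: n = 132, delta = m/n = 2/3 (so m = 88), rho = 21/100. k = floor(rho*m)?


m = 2/3*132 = 88.
rho = 21/100.
rho*m = 21/100*88 = 18.48.
k = floor(18.48) = 18.

18


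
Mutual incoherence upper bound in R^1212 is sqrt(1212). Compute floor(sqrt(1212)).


34^2 = 1156 <= 1212 < 1225 = 35^2, so 34 <= sqrt(1212) < 35.
floor(sqrt(1212)) = 34.

34


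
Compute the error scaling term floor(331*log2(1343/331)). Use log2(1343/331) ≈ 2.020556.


log2(n/k) = log2(1343/331) ≈ 2.020556.
k*log2(n/k) ≈ 331*2.020556 = 668.804036.
floor(668.804036) = 668.

668


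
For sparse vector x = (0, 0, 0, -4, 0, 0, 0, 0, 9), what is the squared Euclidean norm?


Non-zero entries: [(3, -4), (8, 9)]
Squares: [16, 81]
||x||_2^2 = sum = 97.

97


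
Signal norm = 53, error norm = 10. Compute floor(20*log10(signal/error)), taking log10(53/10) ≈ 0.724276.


||x||/||e|| = 53/10.
log10(53/10) ≈ 0.724276.
20*log10(||x||/||e||) ≈ 20*0.724276 = 14.48552.
floor(14.48552) = 14.

14


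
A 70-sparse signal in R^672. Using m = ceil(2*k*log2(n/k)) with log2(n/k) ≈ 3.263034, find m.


log2(n/k) = log2(672/70) ≈ 3.263034.
2*k*log2(n/k) ≈ 2*70*3.263034 = 456.82476.
m = ceil(456.82476) = 457.

457


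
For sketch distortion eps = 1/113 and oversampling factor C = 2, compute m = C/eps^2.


1/eps = 113.
(1/eps)^2 = 12769.
m = 2*12769 = 25538.

25538


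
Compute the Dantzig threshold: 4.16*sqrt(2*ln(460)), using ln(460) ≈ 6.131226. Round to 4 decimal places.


ln(460) ≈ 6.131226.
2*ln(n) ≈ 12.262452.
sqrt(2*ln(n)) ≈ sqrt(12.262452) ≈ 3.501778.
threshold ≈ 4.16*3.501778 = 14.56739648 ≈ 14.5674.

14.5674


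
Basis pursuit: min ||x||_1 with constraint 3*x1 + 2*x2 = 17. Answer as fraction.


Axis intercepts:
  x1 = 17/3, x2 = 0: L1 = 17/3
  x1 = 0, x2 = 17/2: L1 = 17/2
x* = (17/3, 0)
||x*||_1 = 17/3.

17/3


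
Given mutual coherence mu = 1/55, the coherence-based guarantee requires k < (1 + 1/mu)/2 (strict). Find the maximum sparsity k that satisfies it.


1/mu = 55.
1 + 1/mu = 56.
(1 + 1/mu)/2 = 28 is an integer and the inequality is strict, so k_max = 28 - 1 = 27.

27


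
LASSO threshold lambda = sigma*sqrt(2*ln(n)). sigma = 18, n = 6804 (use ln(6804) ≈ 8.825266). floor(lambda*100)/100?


ln(6804) ≈ 8.825266.
2*ln(n) ≈ 17.650532.
sqrt(2*ln(n)) ≈ sqrt(17.650532) ≈ 4.201254.
lambda ≈ 18*4.201254 = 75.622572.
floor(lambda*100)/100 = 75.62.

75.62


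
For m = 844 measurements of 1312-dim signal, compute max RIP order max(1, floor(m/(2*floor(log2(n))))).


floor(log2(1312)) = 10.
2*10 = 20.
m/(2*floor(log2(n))) = 844/20 ≈ 42.2.
floor = 42.
k = max(1, 42) = 42.

42


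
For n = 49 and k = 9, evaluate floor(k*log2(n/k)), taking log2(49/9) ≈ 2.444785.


log2(n/k) = log2(49/9) ≈ 2.444785.
k*log2(n/k) ≈ 9*2.444785 = 22.003065.
floor(22.003065) = 22.

22


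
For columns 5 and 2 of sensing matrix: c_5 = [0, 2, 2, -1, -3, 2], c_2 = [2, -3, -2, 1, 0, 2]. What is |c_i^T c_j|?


Inner product: 0*2 + 2*-3 + 2*-2 + -1*1 + -3*0 + 2*2
Products: [0, -6, -4, -1, 0, 4]
Sum = -7.
|dot| = 7.

7


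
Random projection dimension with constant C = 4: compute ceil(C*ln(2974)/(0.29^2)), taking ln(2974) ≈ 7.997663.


ln(2974) ≈ 7.997663.
eps^2 = 0.29^2 = 0.0841.
C*ln(N)/eps^2 ≈ 4*7.997663/0.0841 ≈ 380.3883.
m = ceil(380.3883) = 381.

381


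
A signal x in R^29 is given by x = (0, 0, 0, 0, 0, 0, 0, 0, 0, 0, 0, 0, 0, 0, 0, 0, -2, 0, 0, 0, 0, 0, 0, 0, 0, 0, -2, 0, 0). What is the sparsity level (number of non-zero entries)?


Non-zero positions: [16, 26].
Sparsity = 2.

2


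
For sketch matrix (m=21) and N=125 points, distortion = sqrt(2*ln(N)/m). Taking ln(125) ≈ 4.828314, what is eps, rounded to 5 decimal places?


ln(125) ≈ 4.828314.
2*ln(N)/m ≈ 2*4.828314/21 ≈ 0.45983943.
eps = sqrt(0.45983943) ≈ 0.6781146 ≈ 0.67811.

0.67811


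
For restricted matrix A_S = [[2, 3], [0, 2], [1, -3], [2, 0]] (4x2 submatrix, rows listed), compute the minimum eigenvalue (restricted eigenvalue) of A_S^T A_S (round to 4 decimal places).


A_S^T A_S = [[9, 3], [3, 22]].
trace = 31.
det = 189.
disc = trace^2 - 4*det = 961 - 4*189 = 205.
sqrt(205) ≈ 14.317821.
lam_min = (31 - sqrt(205))/2 ≈ (31 - 14.317821)/2 = 8.3410895 ≈ 8.3411.

8.3411


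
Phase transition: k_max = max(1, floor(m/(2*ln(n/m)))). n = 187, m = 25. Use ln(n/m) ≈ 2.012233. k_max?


n/m = 187/25.
ln(n/m) ≈ 2.012233.
2*ln(n/m) ≈ 4.024466.
m/(2*ln(n/m)) ≈ 25/4.024466 ≈ 6.212.
floor = 6.
k_max = max(1, 6) = 6.

6


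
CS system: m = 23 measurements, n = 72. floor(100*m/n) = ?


100*m/n = 100*23/72 ≈ 31.9444.
floor = 31.

31


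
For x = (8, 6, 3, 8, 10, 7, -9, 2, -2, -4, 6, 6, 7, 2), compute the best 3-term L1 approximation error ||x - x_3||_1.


Sorted |x_i| descending: [10, 9, 8, 8, 7, 7, 6, 6, 6, 4, 3, 2, 2, 2]
Keep top 3: [10, 9, 8]
Tail entries: [8, 7, 7, 6, 6, 6, 4, 3, 2, 2, 2]
L1 error = sum of tail = 53.

53


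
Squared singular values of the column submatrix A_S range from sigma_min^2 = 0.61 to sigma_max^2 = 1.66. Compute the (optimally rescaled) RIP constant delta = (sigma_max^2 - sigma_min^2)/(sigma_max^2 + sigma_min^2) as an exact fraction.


lambda_max - lambda_min = 1.66 - 0.61 = 1.05.
lambda_max + lambda_min = 1.66 + 0.61 = 2.27.
delta = 1.05/2.27 = 105/227.

105/227


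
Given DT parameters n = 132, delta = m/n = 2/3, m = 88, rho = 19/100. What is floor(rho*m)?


m = 2/3*132 = 88.
rho = 19/100.
rho*m = 19/100*88 = 16.72.
k = floor(16.72) = 16.

16


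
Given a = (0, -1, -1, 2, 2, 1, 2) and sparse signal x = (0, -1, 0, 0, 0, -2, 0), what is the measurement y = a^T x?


Non-zero terms: ['-1*-1', '1*-2']
Products: [1, -2]
y = sum = -1.

-1


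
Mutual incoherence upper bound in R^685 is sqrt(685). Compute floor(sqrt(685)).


26^2 = 676 <= 685 < 729 = 27^2, so 26 <= sqrt(685) < 27.
floor(sqrt(685)) = 26.

26


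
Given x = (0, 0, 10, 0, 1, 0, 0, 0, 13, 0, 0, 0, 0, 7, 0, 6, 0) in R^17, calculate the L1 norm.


Non-zero entries: [(2, 10), (4, 1), (8, 13), (13, 7), (15, 6)]
Absolute values: [10, 1, 13, 7, 6]
||x||_1 = sum = 37.

37


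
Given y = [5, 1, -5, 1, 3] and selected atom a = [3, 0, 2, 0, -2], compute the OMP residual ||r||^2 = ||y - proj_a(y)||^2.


a^T a = 17.
a^T y = -1.
coeff = -1/17 = -1/17.
||r||^2 = 1036/17.

1036/17


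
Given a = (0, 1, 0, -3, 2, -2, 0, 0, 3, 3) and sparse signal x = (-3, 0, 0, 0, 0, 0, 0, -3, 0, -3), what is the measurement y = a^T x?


Non-zero terms: ['0*-3', '0*-3', '3*-3']
Products: [0, 0, -9]
y = sum = -9.

-9


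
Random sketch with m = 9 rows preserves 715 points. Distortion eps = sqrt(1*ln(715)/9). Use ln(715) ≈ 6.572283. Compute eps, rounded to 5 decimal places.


ln(715) ≈ 6.572283.
1*ln(N)/m ≈ 1*6.572283/9 ≈ 0.73025367.
eps = sqrt(0.73025367) ≈ 0.8545488 ≈ 0.85455.

0.85455


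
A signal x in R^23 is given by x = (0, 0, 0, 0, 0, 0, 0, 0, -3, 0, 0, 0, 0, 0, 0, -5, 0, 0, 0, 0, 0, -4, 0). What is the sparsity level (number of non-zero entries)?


Non-zero positions: [8, 15, 21].
Sparsity = 3.

3


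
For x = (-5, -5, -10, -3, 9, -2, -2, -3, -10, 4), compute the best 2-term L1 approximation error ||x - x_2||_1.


Sorted |x_i| descending: [10, 10, 9, 5, 5, 4, 3, 3, 2, 2]
Keep top 2: [10, 10]
Tail entries: [9, 5, 5, 4, 3, 3, 2, 2]
L1 error = sum of tail = 33.

33


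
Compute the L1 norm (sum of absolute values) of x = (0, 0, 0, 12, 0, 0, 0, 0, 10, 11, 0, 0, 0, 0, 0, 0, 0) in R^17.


Non-zero entries: [(3, 12), (8, 10), (9, 11)]
Absolute values: [12, 10, 11]
||x||_1 = sum = 33.

33


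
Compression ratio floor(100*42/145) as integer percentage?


100*m/n = 100*42/145 ≈ 28.9655.
floor = 28.

28


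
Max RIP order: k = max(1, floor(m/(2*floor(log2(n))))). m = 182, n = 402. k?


floor(log2(402)) = 8.
2*8 = 16.
m/(2*floor(log2(n))) = 182/16 ≈ 11.375.
floor = 11.
k = max(1, 11) = 11.

11


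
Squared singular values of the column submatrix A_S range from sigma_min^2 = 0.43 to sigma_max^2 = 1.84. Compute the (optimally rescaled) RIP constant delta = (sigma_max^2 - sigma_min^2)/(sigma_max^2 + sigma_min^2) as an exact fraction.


lambda_max - lambda_min = 1.84 - 0.43 = 1.41.
lambda_max + lambda_min = 1.84 + 0.43 = 2.27.
delta = 1.41/2.27 = 141/227.

141/227


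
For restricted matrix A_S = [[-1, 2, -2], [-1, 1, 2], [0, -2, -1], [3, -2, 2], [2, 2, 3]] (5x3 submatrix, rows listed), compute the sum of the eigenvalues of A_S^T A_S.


Sum of eigenvalues of A_S^T A_S = trace(A_S^T A_S) = sum of squared column norms of A_S.
A_S^T A_S diagonal: [15, 17, 22].
trace = 15 + 17 + 22 = 54.

54


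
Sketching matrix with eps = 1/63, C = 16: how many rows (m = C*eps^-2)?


1/eps = 63.
(1/eps)^2 = 3969.
m = 16*3969 = 63504.

63504


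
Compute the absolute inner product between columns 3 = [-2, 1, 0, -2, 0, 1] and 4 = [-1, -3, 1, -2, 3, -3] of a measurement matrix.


Inner product: -2*-1 + 1*-3 + 0*1 + -2*-2 + 0*3 + 1*-3
Products: [2, -3, 0, 4, 0, -3]
Sum = 0.
|dot| = 0.

0


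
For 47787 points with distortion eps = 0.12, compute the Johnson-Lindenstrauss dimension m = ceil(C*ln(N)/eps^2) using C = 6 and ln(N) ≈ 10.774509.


ln(47787) ≈ 10.774509.
eps^2 = 0.12^2 = 0.0144.
C*ln(N)/eps^2 ≈ 6*10.774509/0.0144 ≈ 4489.3787.
m = ceil(4489.3787) = 4490.

4490


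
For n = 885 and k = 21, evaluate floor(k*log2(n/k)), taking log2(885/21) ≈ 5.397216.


log2(n/k) = log2(885/21) ≈ 5.397216.
k*log2(n/k) ≈ 21*5.397216 = 113.341536.
floor(113.341536) = 113.

113


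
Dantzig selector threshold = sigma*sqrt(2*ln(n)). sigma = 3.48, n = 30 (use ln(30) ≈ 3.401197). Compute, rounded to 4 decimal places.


ln(30) ≈ 3.401197.
2*ln(n) ≈ 6.802394.
sqrt(2*ln(n)) ≈ sqrt(6.802394) ≈ 2.60814.
threshold ≈ 3.48*2.60814 = 9.0763272 ≈ 9.0763.

9.0763


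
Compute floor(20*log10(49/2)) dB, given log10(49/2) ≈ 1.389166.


||x||/||e|| = 49/2.
log10(49/2) ≈ 1.389166.
20*log10(||x||/||e||) ≈ 20*1.389166 = 27.78332.
floor(27.78332) = 27.

27


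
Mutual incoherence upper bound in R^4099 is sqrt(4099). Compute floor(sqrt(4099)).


64^2 = 4096 <= 4099 < 4225 = 65^2, so 64 <= sqrt(4099) < 65.
floor(sqrt(4099)) = 64.

64


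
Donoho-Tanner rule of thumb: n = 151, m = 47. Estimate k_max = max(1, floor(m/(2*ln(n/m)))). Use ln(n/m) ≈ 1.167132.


n/m = 151/47.
ln(n/m) ≈ 1.167132.
2*ln(n/m) ≈ 2.334264.
m/(2*ln(n/m)) ≈ 47/2.334264 ≈ 20.1348.
floor = 20.
k_max = max(1, 20) = 20.

20


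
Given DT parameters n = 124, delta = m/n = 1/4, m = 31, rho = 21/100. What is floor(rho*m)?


m = 1/4*124 = 31.
rho = 21/100.
rho*m = 21/100*31 = 6.51.
k = floor(6.51) = 6.

6


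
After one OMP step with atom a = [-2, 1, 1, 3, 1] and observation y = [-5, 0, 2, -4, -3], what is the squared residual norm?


a^T a = 16.
a^T y = -3.
coeff = -3/16 = -3/16.
||r||^2 = 855/16.

855/16


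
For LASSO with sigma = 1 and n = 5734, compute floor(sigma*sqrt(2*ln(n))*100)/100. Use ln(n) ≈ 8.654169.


ln(5734) ≈ 8.654169.
2*ln(n) ≈ 17.308338.
sqrt(2*ln(n)) ≈ sqrt(17.308338) ≈ 4.160329.
lambda ≈ 1*4.160329 = 4.160329.
floor(lambda*100)/100 = 4.16.

4.16


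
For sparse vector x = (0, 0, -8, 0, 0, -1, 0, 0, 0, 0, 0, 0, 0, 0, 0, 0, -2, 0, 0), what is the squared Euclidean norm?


Non-zero entries: [(2, -8), (5, -1), (16, -2)]
Squares: [64, 1, 4]
||x||_2^2 = sum = 69.

69


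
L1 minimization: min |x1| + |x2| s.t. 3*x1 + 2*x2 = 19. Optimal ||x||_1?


Axis intercepts:
  x1 = 19/3, x2 = 0: L1 = 19/3
  x1 = 0, x2 = 19/2: L1 = 19/2
x* = (19/3, 0)
||x*||_1 = 19/3.

19/3


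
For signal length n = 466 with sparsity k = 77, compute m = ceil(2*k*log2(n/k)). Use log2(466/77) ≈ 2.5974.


log2(n/k) = log2(466/77) ≈ 2.5974.
2*k*log2(n/k) ≈ 2*77*2.5974 = 399.9996.
m = ceil(399.9996) = 400.

400


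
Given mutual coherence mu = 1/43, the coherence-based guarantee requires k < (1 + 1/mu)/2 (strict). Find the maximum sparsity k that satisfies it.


1/mu = 43.
1 + 1/mu = 44.
(1 + 1/mu)/2 = 22 is an integer and the inequality is strict, so k_max = 22 - 1 = 21.

21


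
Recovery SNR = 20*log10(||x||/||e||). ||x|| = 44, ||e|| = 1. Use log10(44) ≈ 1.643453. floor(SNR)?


||x||/||e|| = 44/1 = 44.
log10(44) ≈ 1.643453.
20*log10(||x||/||e||) ≈ 20*1.643453 = 32.86906.
floor(32.86906) = 32.

32


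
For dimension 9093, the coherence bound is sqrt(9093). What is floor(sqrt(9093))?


95^2 = 9025 <= 9093 < 9216 = 96^2, so 95 <= sqrt(9093) < 96.
floor(sqrt(9093)) = 95.

95


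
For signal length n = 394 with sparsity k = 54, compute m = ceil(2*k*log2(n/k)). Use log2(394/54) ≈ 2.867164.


log2(n/k) = log2(394/54) ≈ 2.867164.
2*k*log2(n/k) ≈ 2*54*2.867164 = 309.653712.
m = ceil(309.653712) = 310.

310


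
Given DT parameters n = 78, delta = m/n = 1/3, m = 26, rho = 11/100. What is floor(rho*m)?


m = 1/3*78 = 26.
rho = 11/100.
rho*m = 11/100*26 = 2.86.
k = floor(2.86) = 2.

2


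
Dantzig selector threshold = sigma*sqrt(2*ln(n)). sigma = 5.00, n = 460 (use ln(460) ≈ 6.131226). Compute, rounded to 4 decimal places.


ln(460) ≈ 6.131226.
2*ln(n) ≈ 12.262452.
sqrt(2*ln(n)) ≈ sqrt(12.262452) ≈ 3.501778.
threshold ≈ 5.00*3.501778 = 17.50889 ≈ 17.5089.

17.5089


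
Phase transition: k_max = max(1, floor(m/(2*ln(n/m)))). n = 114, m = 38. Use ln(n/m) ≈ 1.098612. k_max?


n/m = 114/38 = 3.
ln(n/m) ≈ 1.098612.
2*ln(n/m) ≈ 2.197224.
m/(2*ln(n/m)) ≈ 38/2.197224 ≈ 17.2945.
floor = 17.
k_max = max(1, 17) = 17.

17


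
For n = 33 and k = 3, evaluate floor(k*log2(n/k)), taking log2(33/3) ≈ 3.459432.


log2(n/k) = log2(33/3) ≈ 3.459432.
k*log2(n/k) ≈ 3*3.459432 = 10.378296.
floor(10.378296) = 10.

10


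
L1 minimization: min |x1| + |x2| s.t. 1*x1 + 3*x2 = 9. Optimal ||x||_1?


Axis intercepts:
  x1 = 9, x2 = 0: L1 = 9
  x1 = 0, x2 = 3: L1 = 3
x* = (0, 3)
||x*||_1 = 3.

3


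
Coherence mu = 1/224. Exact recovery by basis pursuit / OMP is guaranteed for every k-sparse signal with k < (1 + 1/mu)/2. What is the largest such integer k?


1/mu = 224.
1 + 1/mu = 225.
(1 + 1/mu)/2 = 112.5 is not an integer, so k_max = floor(112.5) = 112.

112


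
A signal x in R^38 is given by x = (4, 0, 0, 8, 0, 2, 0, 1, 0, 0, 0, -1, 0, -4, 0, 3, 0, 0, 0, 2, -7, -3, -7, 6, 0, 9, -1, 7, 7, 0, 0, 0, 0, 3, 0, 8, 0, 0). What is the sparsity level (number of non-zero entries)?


Non-zero positions: [0, 3, 5, 7, 11, 13, 15, 19, 20, 21, 22, 23, 25, 26, 27, 28, 33, 35].
Sparsity = 18.

18


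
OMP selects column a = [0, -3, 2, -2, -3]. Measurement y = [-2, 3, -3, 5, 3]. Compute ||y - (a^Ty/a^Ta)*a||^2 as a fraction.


a^T a = 26.
a^T y = -34.
coeff = -34/26 = -17/13.
||r||^2 = 150/13.

150/13


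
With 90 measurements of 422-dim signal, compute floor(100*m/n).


100*m/n = 100*90/422 ≈ 21.327.
floor = 21.

21


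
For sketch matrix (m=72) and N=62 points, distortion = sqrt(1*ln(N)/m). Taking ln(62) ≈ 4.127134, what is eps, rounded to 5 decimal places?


ln(62) ≈ 4.127134.
1*ln(N)/m ≈ 1*4.127134/72 ≈ 0.05732131.
eps = sqrt(0.05732131) ≈ 0.2394187 ≈ 0.23942.

0.23942


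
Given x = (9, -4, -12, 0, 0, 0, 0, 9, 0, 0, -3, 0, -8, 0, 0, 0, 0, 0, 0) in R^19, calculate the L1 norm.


Non-zero entries: [(0, 9), (1, -4), (2, -12), (7, 9), (10, -3), (12, -8)]
Absolute values: [9, 4, 12, 9, 3, 8]
||x||_1 = sum = 45.

45


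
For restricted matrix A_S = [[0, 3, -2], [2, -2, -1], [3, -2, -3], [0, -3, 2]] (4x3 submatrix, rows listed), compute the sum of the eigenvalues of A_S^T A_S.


Sum of eigenvalues of A_S^T A_S = trace(A_S^T A_S) = sum of squared column norms of A_S.
A_S^T A_S diagonal: [13, 26, 18].
trace = 13 + 26 + 18 = 57.

57


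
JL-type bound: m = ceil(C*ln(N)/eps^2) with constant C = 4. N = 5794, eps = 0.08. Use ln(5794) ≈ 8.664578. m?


ln(5794) ≈ 8.664578.
eps^2 = 0.08^2 = 0.0064.
C*ln(N)/eps^2 ≈ 4*8.664578/0.0064 ≈ 5415.3612.
m = ceil(5415.3612) = 5416.

5416


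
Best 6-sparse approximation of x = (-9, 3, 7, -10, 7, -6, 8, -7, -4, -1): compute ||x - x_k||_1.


Sorted |x_i| descending: [10, 9, 8, 7, 7, 7, 6, 4, 3, 1]
Keep top 6: [10, 9, 8, 7, 7, 7]
Tail entries: [6, 4, 3, 1]
L1 error = sum of tail = 14.

14


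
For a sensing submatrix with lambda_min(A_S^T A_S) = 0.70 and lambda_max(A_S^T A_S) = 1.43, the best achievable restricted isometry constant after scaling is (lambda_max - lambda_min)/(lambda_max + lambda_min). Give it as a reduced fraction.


lambda_max - lambda_min = 1.43 - 0.70 = 0.73.
lambda_max + lambda_min = 1.43 + 0.70 = 2.13.
delta = 0.73/2.13 = 73/213.

73/213


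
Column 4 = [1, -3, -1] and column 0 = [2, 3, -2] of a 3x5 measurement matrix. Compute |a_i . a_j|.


Inner product: 1*2 + -3*3 + -1*-2
Products: [2, -9, 2]
Sum = -5.
|dot| = 5.

5


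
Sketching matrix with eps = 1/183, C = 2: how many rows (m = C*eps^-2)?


1/eps = 183.
(1/eps)^2 = 33489.
m = 2*33489 = 66978.

66978


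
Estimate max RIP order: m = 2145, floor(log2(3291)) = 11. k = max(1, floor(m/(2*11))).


floor(log2(3291)) = 11.
2*11 = 22.
m/(2*floor(log2(n))) = 2145/22 ≈ 97.5.
floor = 97.
k = max(1, 97) = 97.

97


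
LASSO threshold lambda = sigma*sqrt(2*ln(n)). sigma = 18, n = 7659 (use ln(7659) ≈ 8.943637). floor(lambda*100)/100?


ln(7659) ≈ 8.943637.
2*ln(n) ≈ 17.887274.
sqrt(2*ln(n)) ≈ sqrt(17.887274) ≈ 4.229335.
lambda ≈ 18*4.229335 = 76.12803.
floor(lambda*100)/100 = 76.12.

76.12


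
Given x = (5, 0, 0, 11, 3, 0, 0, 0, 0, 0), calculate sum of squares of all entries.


Non-zero entries: [(0, 5), (3, 11), (4, 3)]
Squares: [25, 121, 9]
||x||_2^2 = sum = 155.

155


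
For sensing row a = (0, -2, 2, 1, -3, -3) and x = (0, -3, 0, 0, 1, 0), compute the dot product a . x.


Non-zero terms: ['-2*-3', '-3*1']
Products: [6, -3]
y = sum = 3.

3


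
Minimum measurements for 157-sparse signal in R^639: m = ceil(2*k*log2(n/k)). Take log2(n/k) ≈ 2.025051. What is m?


log2(n/k) = log2(639/157) ≈ 2.025051.
2*k*log2(n/k) ≈ 2*157*2.025051 = 635.866014.
m = ceil(635.866014) = 636.

636


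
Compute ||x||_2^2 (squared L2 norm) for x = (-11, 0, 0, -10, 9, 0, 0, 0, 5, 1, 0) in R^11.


Non-zero entries: [(0, -11), (3, -10), (4, 9), (8, 5), (9, 1)]
Squares: [121, 100, 81, 25, 1]
||x||_2^2 = sum = 328.

328


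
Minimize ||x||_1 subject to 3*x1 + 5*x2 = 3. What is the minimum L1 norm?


Axis intercepts:
  x1 = 1, x2 = 0: L1 = 1
  x1 = 0, x2 = 3/5: L1 = 3/5
x* = (0, 3/5)
||x*||_1 = 3/5.

3/5


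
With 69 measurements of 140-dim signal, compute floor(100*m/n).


100*m/n = 100*69/140 ≈ 49.2857.
floor = 49.

49


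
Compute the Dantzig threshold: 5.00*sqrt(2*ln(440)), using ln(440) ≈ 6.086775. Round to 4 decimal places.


ln(440) ≈ 6.086775.
2*ln(n) ≈ 12.17355.
sqrt(2*ln(n)) ≈ sqrt(12.17355) ≈ 3.489061.
threshold ≈ 5.00*3.489061 = 17.445305 ≈ 17.4453.

17.4453


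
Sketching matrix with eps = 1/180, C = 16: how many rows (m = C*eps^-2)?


1/eps = 180.
(1/eps)^2 = 32400.
m = 16*32400 = 518400.

518400


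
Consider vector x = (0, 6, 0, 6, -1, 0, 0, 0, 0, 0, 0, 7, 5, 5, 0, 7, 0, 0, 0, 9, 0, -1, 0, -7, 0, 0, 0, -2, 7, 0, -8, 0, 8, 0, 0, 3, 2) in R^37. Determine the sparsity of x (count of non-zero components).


Non-zero positions: [1, 3, 4, 11, 12, 13, 15, 19, 21, 23, 27, 28, 30, 32, 35, 36].
Sparsity = 16.

16


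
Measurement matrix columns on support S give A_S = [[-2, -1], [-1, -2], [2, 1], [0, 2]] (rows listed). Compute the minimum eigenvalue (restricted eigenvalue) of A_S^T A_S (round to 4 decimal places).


A_S^T A_S = [[9, 6], [6, 10]].
trace = 19.
det = 54.
disc = trace^2 - 4*det = 361 - 4*54 = 145.
sqrt(145) ≈ 12.041595.
lam_min = (19 - sqrt(145))/2 ≈ (19 - 12.041595)/2 = 3.4792025 ≈ 3.4792.

3.4792


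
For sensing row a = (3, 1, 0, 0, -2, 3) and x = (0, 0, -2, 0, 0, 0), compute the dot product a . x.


Non-zero terms: ['0*-2']
Products: [0]
y = sum = 0.

0


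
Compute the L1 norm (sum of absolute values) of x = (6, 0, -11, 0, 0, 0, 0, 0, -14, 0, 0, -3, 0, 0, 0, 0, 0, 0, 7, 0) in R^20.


Non-zero entries: [(0, 6), (2, -11), (8, -14), (11, -3), (18, 7)]
Absolute values: [6, 11, 14, 3, 7]
||x||_1 = sum = 41.

41
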